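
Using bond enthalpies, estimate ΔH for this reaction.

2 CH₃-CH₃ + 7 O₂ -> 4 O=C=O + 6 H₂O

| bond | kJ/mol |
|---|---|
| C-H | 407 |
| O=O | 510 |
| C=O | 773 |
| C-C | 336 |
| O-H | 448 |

Bonds broken (reactants):
  C-C: 2 × 336 = 672
  C-H: 12 × 407 = 4884
  O=O: 7 × 510 = 3570
  Σ(broken) = 9126 kJ
Bonds formed (products):
  C=O: 8 × 773 = 6184
  O-H: 12 × 448 = 5376
  Σ(formed) = 11560 kJ
ΔH = Σ(broken) − Σ(formed) = 9126 − 11560 = −2434 kJ

ΔH ≈ −2434 kJ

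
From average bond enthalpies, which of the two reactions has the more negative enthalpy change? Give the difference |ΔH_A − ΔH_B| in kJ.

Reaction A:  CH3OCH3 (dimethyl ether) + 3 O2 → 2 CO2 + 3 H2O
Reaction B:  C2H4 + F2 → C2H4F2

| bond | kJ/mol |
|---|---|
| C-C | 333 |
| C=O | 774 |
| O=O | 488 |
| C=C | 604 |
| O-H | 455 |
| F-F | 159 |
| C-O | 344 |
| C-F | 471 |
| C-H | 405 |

Reaction A, by 732 kJ

Reaction A:
  Bonds broken (reactants):
    C-H: 6 × 405 = 2430
    C-O: 2 × 344 = 688
    O=O: 3 × 488 = 1464
    Σ(broken) = 4582 kJ
  Bonds formed (products):
    C=O: 4 × 774 = 3096
    O-H: 6 × 455 = 2730
    Σ(formed) = 5826 kJ
  ΔH_A = 4582 − 5826 = −1244 kJ
Reaction B:
  Bonds broken (reactants):
    C-H: 4 × 405 = 1620
    C=C: 1 × 604 = 604
    F-F: 1 × 159 = 159
    Σ(broken) = 2383 kJ
  Bonds formed (products):
    C-C: 1 × 333 = 333
    C-F: 2 × 471 = 942
    C-H: 4 × 405 = 1620
    Σ(formed) = 2895 kJ
  ΔH_B = 2383 − 2895 = −512 kJ
ΔH_A − ΔH_B = −732 kJ, so reaction A has the more negative ΔH; |ΔH_A − ΔH_B| = 732 kJ.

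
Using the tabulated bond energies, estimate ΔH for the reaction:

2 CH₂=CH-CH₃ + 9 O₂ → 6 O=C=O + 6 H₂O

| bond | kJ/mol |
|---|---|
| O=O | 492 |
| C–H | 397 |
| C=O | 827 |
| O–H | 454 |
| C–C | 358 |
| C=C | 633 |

Bonds broken (reactants):
  C–C: 2 × 358 = 716
  C–H: 12 × 397 = 4764
  C=C: 2 × 633 = 1266
  O=O: 9 × 492 = 4428
  Σ(broken) = 11174 kJ
Bonds formed (products):
  C=O: 12 × 827 = 9924
  O–H: 12 × 454 = 5448
  Σ(formed) = 15372 kJ
ΔH = Σ(broken) − Σ(formed) = 11174 − 15372 = −4198 kJ

ΔH ≈ −4198 kJ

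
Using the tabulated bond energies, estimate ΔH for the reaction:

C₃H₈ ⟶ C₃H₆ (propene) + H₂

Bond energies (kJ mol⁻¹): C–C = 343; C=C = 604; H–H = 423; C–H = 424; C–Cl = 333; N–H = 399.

ΔH ≈ +164 kJ

Bonds broken (reactants):
  C–C: 2 × 343 = 686
  C–H: 8 × 424 = 3392
  Σ(broken) = 4078 kJ
Bonds formed (products):
  C–C: 1 × 343 = 343
  C–H: 6 × 424 = 2544
  C=C: 1 × 604 = 604
  H–H: 1 × 423 = 423
  Σ(formed) = 3914 kJ
ΔH = Σ(broken) − Σ(formed) = 4078 − 3914 = +164 kJ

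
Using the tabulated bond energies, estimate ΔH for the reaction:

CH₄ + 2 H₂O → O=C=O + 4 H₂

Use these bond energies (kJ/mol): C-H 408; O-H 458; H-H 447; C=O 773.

Bonds broken (reactants):
  C-H: 4 × 408 = 1632
  O-H: 4 × 458 = 1832
  Σ(broken) = 3464 kJ
Bonds formed (products):
  C=O: 2 × 773 = 1546
  H-H: 4 × 447 = 1788
  Σ(formed) = 3334 kJ
ΔH = Σ(broken) − Σ(formed) = 3464 − 3334 = +130 kJ

ΔH ≈ +130 kJ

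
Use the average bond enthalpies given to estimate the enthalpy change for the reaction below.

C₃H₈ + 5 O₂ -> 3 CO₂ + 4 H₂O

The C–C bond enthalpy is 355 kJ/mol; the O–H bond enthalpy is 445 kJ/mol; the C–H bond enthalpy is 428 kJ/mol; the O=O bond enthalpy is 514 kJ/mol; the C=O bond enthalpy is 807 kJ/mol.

ΔH ≈ −1698 kJ

Bonds broken (reactants):
  C–C: 2 × 355 = 710
  C–H: 8 × 428 = 3424
  O=O: 5 × 514 = 2570
  Σ(broken) = 6704 kJ
Bonds formed (products):
  C=O: 6 × 807 = 4842
  O–H: 8 × 445 = 3560
  Σ(formed) = 8402 kJ
ΔH = Σ(broken) − Σ(formed) = 6704 − 8402 = −1698 kJ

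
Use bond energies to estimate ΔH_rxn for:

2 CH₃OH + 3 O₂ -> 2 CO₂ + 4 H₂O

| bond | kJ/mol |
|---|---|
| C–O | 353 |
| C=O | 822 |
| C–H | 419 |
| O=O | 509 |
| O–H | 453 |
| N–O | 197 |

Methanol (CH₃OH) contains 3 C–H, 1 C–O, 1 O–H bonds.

Bonds broken (reactants):
  C–H: 6 × 419 = 2514
  C–O: 2 × 353 = 706
  O–H: 2 × 453 = 906
  O=O: 3 × 509 = 1527
  Σ(broken) = 5653 kJ
Bonds formed (products):
  C=O: 4 × 822 = 3288
  O–H: 8 × 453 = 3624
  Σ(formed) = 6912 kJ
ΔH = Σ(broken) − Σ(formed) = 5653 − 6912 = −1259 kJ

ΔH ≈ −1259 kJ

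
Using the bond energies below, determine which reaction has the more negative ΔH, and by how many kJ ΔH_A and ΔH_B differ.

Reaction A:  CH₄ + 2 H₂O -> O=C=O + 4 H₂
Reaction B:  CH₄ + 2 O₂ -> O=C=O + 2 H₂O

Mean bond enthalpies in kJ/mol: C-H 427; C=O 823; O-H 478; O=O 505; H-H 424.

Reaction A:
  Bonds broken (reactants):
    C-H: 4 × 427 = 1708
    O-H: 4 × 478 = 1912
    Σ(broken) = 3620 kJ
  Bonds formed (products):
    C=O: 2 × 823 = 1646
    H-H: 4 × 424 = 1696
    Σ(formed) = 3342 kJ
  ΔH_A = 3620 − 3342 = +278 kJ
Reaction B:
  Bonds broken (reactants):
    C-H: 4 × 427 = 1708
    O=O: 2 × 505 = 1010
    Σ(broken) = 2718 kJ
  Bonds formed (products):
    C=O: 2 × 823 = 1646
    O-H: 4 × 478 = 1912
    Σ(formed) = 3558 kJ
  ΔH_B = 2718 − 3558 = −840 kJ
ΔH_A − ΔH_B = +1118 kJ, so reaction B has the more negative ΔH; |ΔH_A − ΔH_B| = 1118 kJ.

Reaction B, by 1118 kJ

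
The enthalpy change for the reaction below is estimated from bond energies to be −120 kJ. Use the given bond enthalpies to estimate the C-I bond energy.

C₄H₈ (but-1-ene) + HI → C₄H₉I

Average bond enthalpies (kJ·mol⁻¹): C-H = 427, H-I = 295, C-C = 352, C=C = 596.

Let D be the C-I bond energy.
Σ(broken) = 2×352 + 8×427 + 1×596 + 1×295 = 5011
Σ(formed) = 3×352 + 9×427 + 1×D = 4899 + D
ΔH = Σ(broken) − Σ(formed) = (5011) − (4899 + D) = +112 − D
Setting this equal to −120 kJ gives D = 232 kJ/mol.

D(C-I) ≈ 232 kJ/mol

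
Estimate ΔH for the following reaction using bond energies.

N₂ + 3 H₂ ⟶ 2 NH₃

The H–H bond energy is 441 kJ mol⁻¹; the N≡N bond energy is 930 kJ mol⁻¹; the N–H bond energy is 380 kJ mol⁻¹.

Bonds broken (reactants):
  H–H: 3 × 441 = 1323
  N≡N: 1 × 930 = 930
  Σ(broken) = 2253 kJ
Bonds formed (products):
  N–H: 6 × 380 = 2280
  Σ(formed) = 2280 kJ
ΔH = Σ(broken) − Σ(formed) = 2253 − 2280 = −27 kJ

ΔH ≈ −27 kJ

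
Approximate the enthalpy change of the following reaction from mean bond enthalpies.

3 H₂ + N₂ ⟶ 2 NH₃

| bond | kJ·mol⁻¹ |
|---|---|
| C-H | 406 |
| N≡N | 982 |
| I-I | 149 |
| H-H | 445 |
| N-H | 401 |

Bonds broken (reactants):
  H-H: 3 × 445 = 1335
  N≡N: 1 × 982 = 982
  Σ(broken) = 2317 kJ
Bonds formed (products):
  N-H: 6 × 401 = 2406
  Σ(formed) = 2406 kJ
ΔH = Σ(broken) − Σ(formed) = 2317 − 2406 = −89 kJ

ΔH ≈ −89 kJ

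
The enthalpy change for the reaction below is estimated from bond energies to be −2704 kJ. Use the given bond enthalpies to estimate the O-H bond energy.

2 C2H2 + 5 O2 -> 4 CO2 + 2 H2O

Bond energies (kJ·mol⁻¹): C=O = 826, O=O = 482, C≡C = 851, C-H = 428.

Let D be the O-H bond energy.
Σ(broken) = 2×851 + 4×428 + 5×482 = 5824
Σ(formed) = 8×826 + 4×D = 6608 + 4D
ΔH = Σ(broken) − Σ(formed) = (5824) − (6608 + 4D) = −784 − 4D
Setting this equal to −2704 kJ gives 4D = 1920, so D = 480 kJ/mol.

D(O-H) ≈ 480 kJ/mol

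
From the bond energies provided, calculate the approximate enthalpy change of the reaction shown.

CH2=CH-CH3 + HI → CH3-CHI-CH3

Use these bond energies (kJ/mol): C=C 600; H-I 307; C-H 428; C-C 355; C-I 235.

ΔH ≈ −111 kJ

Bonds broken (reactants):
  C-C: 1 × 355 = 355
  C-H: 6 × 428 = 2568
  C=C: 1 × 600 = 600
  H-I: 1 × 307 = 307
  Σ(broken) = 3830 kJ
Bonds formed (products):
  C-C: 2 × 355 = 710
  C-H: 7 × 428 = 2996
  C-I: 1 × 235 = 235
  Σ(formed) = 3941 kJ
ΔH = Σ(broken) − Σ(formed) = 3830 − 3941 = −111 kJ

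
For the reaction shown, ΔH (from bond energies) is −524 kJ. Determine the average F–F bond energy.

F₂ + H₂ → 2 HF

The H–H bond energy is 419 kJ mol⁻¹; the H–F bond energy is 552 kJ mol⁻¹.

D(F–F) ≈ 161 kJ/mol

Let D be the F–F bond energy.
Σ(broken) = 1×D + 1×419 = 419 + D
Σ(formed) = 2×552 = 1104
ΔH = Σ(broken) − Σ(formed) = (419 + D) − (1104) = −685 + D
Setting this equal to −524 kJ gives D = 161 kJ/mol.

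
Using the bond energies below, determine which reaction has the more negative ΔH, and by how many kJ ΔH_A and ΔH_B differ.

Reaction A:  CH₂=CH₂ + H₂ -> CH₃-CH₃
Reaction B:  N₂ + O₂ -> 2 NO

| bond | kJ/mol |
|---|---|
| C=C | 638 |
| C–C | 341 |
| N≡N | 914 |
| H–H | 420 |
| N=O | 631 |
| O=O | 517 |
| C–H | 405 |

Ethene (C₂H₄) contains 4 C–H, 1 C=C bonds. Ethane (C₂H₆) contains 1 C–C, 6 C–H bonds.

Reaction A:
  Bonds broken (reactants):
    C–H: 4 × 405 = 1620
    C=C: 1 × 638 = 638
    H–H: 1 × 420 = 420
    Σ(broken) = 2678 kJ
  Bonds formed (products):
    C–C: 1 × 341 = 341
    C–H: 6 × 405 = 2430
    Σ(formed) = 2771 kJ
  ΔH_A = 2678 − 2771 = −93 kJ
Reaction B:
  Bonds broken (reactants):
    N≡N: 1 × 914 = 914
    O=O: 1 × 517 = 517
    Σ(broken) = 1431 kJ
  Bonds formed (products):
    N=O: 2 × 631 = 1262
    Σ(formed) = 1262 kJ
  ΔH_B = 1431 − 1262 = +169 kJ
ΔH_A − ΔH_B = −262 kJ, so reaction A has the more negative ΔH; |ΔH_A − ΔH_B| = 262 kJ.

Reaction A, by 262 kJ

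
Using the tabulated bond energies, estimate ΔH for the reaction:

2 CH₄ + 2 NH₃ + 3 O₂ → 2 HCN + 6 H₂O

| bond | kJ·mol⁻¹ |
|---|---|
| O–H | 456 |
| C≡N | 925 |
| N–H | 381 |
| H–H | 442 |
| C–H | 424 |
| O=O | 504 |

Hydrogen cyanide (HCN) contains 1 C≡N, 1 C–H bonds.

Bonds broken (reactants):
  C–H: 8 × 424 = 3392
  N–H: 6 × 381 = 2286
  O=O: 3 × 504 = 1512
  Σ(broken) = 7190 kJ
Bonds formed (products):
  C≡N: 2 × 925 = 1850
  C–H: 2 × 424 = 848
  O–H: 12 × 456 = 5472
  Σ(formed) = 8170 kJ
ΔH = Σ(broken) − Σ(formed) = 7190 − 8170 = −980 kJ

ΔH ≈ −980 kJ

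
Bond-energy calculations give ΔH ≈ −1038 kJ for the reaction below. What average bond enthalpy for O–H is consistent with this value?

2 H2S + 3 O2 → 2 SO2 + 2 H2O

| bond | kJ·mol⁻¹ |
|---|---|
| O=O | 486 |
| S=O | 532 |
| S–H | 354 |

Let D be the O–H bond energy.
Σ(broken) = 3×486 + 4×354 = 2874
Σ(formed) = 4×D + 4×532 = 2128 + 4D
ΔH = Σ(broken) − Σ(formed) = (2874) − (2128 + 4D) = +746 − 4D
Setting this equal to −1038 kJ gives 4D = 1784, so D = 446 kJ/mol.

D(O–H) ≈ 446 kJ/mol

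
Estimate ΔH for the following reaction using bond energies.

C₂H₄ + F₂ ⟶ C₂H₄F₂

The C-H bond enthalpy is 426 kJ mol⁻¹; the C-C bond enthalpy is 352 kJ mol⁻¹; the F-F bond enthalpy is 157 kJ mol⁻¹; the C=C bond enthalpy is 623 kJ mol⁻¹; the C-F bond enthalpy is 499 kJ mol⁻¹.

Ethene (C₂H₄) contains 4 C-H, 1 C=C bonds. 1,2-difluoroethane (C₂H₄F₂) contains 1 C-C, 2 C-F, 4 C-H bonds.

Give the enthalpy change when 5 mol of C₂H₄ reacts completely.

ΔH = −2850 kJ

Bonds broken (reactants):
  C-H: 4 × 426 = 1704
  C=C: 1 × 623 = 623
  F-F: 1 × 157 = 157
  Σ(broken) = 2484 kJ
Bonds formed (products):
  C-C: 1 × 352 = 352
  C-F: 2 × 499 = 998
  C-H: 4 × 426 = 1704
  Σ(formed) = 3054 kJ
ΔH = Σ(broken) − Σ(formed) = 2484 − 3054 = −570 kJ
For 5× the reaction as written: 5 × (−570) = −2850 kJ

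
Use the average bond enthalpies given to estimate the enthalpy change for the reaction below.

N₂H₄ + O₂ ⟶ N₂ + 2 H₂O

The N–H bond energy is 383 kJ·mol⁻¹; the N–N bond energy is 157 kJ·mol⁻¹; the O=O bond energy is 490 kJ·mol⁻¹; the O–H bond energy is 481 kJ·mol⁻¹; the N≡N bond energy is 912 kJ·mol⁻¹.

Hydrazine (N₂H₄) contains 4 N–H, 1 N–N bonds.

ΔH ≈ −657 kJ

Bonds broken (reactants):
  N–H: 4 × 383 = 1532
  N–N: 1 × 157 = 157
  O=O: 1 × 490 = 490
  Σ(broken) = 2179 kJ
Bonds formed (products):
  N≡N: 1 × 912 = 912
  O–H: 4 × 481 = 1924
  Σ(formed) = 2836 kJ
ΔH = Σ(broken) − Σ(formed) = 2179 − 2836 = −657 kJ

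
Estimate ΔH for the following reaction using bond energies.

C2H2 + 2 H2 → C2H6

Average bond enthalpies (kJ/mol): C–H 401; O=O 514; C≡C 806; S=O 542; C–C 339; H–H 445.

Bonds broken (reactants):
  C≡C: 1 × 806 = 806
  C–H: 2 × 401 = 802
  H–H: 2 × 445 = 890
  Σ(broken) = 2498 kJ
Bonds formed (products):
  C–C: 1 × 339 = 339
  C–H: 6 × 401 = 2406
  Σ(formed) = 2745 kJ
ΔH = Σ(broken) − Σ(formed) = 2498 − 2745 = −247 kJ

ΔH ≈ −247 kJ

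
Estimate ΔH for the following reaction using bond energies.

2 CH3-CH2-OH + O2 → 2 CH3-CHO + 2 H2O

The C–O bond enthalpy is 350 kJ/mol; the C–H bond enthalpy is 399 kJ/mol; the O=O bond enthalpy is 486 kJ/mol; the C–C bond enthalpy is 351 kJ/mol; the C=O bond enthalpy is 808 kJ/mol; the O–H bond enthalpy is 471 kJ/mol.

Bonds broken (reactants):
  C–C: 2 × 351 = 702
  C–H: 10 × 399 = 3990
  C–O: 2 × 350 = 700
  O–H: 2 × 471 = 942
  O=O: 1 × 486 = 486
  Σ(broken) = 6820 kJ
Bonds formed (products):
  C–C: 2 × 351 = 702
  C–H: 8 × 399 = 3192
  C=O: 2 × 808 = 1616
  O–H: 4 × 471 = 1884
  Σ(formed) = 7394 kJ
ΔH = Σ(broken) − Σ(formed) = 6820 − 7394 = −574 kJ

ΔH ≈ −574 kJ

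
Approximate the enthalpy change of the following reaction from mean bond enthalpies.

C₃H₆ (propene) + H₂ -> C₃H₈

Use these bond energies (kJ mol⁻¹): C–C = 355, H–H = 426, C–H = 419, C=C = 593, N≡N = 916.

ΔH ≈ −174 kJ

Bonds broken (reactants):
  C–C: 1 × 355 = 355
  C–H: 6 × 419 = 2514
  C=C: 1 × 593 = 593
  H–H: 1 × 426 = 426
  Σ(broken) = 3888 kJ
Bonds formed (products):
  C–C: 2 × 355 = 710
  C–H: 8 × 419 = 3352
  Σ(formed) = 4062 kJ
ΔH = Σ(broken) − Σ(formed) = 3888 − 4062 = −174 kJ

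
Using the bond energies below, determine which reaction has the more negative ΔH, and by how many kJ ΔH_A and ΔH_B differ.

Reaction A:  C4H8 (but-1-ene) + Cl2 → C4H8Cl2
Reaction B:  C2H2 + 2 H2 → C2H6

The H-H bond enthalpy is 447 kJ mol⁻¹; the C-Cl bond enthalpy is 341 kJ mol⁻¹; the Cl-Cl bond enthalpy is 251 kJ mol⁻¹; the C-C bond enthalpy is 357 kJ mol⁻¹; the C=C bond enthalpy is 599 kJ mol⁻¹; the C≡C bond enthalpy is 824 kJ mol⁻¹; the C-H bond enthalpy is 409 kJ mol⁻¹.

Reaction B, by 86 kJ

Reaction A:
  Bonds broken (reactants):
    C-C: 2 × 357 = 714
    C-H: 8 × 409 = 3272
    C=C: 1 × 599 = 599
    Cl-Cl: 1 × 251 = 251
    Σ(broken) = 4836 kJ
  Bonds formed (products):
    C-C: 3 × 357 = 1071
    C-Cl: 2 × 341 = 682
    C-H: 8 × 409 = 3272
    Σ(formed) = 5025 kJ
  ΔH_A = 4836 − 5025 = −189 kJ
Reaction B:
  Bonds broken (reactants):
    C≡C: 1 × 824 = 824
    C-H: 2 × 409 = 818
    H-H: 2 × 447 = 894
    Σ(broken) = 2536 kJ
  Bonds formed (products):
    C-C: 1 × 357 = 357
    C-H: 6 × 409 = 2454
    Σ(formed) = 2811 kJ
  ΔH_B = 2536 − 2811 = −275 kJ
ΔH_A − ΔH_B = +86 kJ, so reaction B has the more negative ΔH; |ΔH_A − ΔH_B| = 86 kJ.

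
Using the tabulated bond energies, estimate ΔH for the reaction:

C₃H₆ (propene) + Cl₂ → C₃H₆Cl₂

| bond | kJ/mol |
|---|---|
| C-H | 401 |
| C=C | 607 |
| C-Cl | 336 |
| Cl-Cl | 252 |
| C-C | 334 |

ΔH ≈ −147 kJ

Bonds broken (reactants):
  C-C: 1 × 334 = 334
  C-H: 6 × 401 = 2406
  C=C: 1 × 607 = 607
  Cl-Cl: 1 × 252 = 252
  Σ(broken) = 3599 kJ
Bonds formed (products):
  C-C: 2 × 334 = 668
  C-Cl: 2 × 336 = 672
  C-H: 6 × 401 = 2406
  Σ(formed) = 3746 kJ
ΔH = Σ(broken) − Σ(formed) = 3599 − 3746 = −147 kJ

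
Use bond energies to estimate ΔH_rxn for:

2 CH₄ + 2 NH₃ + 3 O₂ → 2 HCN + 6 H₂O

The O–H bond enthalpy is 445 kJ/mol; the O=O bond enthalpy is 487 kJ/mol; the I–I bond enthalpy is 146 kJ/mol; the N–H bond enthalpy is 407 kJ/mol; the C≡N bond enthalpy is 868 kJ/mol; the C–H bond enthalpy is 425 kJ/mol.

ΔH ≈ −623 kJ

Bonds broken (reactants):
  C–H: 8 × 425 = 3400
  N–H: 6 × 407 = 2442
  O=O: 3 × 487 = 1461
  Σ(broken) = 7303 kJ
Bonds formed (products):
  C≡N: 2 × 868 = 1736
  C–H: 2 × 425 = 850
  O–H: 12 × 445 = 5340
  Σ(formed) = 7926 kJ
ΔH = Σ(broken) − Σ(formed) = 7303 − 7926 = −623 kJ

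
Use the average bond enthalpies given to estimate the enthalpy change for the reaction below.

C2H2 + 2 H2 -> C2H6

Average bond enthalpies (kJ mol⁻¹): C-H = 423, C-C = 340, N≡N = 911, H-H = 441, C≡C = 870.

Bonds broken (reactants):
  C≡C: 1 × 870 = 870
  C-H: 2 × 423 = 846
  H-H: 2 × 441 = 882
  Σ(broken) = 2598 kJ
Bonds formed (products):
  C-C: 1 × 340 = 340
  C-H: 6 × 423 = 2538
  Σ(formed) = 2878 kJ
ΔH = Σ(broken) − Σ(formed) = 2598 − 2878 = −280 kJ

ΔH ≈ −280 kJ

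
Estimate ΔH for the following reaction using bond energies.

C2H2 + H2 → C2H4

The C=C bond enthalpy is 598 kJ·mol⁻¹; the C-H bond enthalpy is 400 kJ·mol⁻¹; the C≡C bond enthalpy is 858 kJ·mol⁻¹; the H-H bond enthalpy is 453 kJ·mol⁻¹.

Bonds broken (reactants):
  C≡C: 1 × 858 = 858
  C-H: 2 × 400 = 800
  H-H: 1 × 453 = 453
  Σ(broken) = 2111 kJ
Bonds formed (products):
  C-H: 4 × 400 = 1600
  C=C: 1 × 598 = 598
  Σ(formed) = 2198 kJ
ΔH = Σ(broken) − Σ(formed) = 2111 − 2198 = −87 kJ

ΔH ≈ −87 kJ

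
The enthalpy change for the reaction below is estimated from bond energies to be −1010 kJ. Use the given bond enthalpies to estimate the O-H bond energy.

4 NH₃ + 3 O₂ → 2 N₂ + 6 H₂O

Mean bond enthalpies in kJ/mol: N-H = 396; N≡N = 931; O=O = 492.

D(O-H) ≈ 448 kJ/mol

Let D be the O-H bond energy.
Σ(broken) = 12×396 + 3×492 = 6228
Σ(formed) = 2×931 + 12×D = 1862 + 12D
ΔH = Σ(broken) − Σ(formed) = (6228) − (1862 + 12D) = +4366 − 12D
Setting this equal to −1010 kJ gives 12D = 5376, so D = 448 kJ/mol.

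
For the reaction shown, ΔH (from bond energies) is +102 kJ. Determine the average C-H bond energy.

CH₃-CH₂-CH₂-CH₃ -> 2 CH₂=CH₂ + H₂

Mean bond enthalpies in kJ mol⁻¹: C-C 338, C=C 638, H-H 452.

D(C-H) ≈ 408 kJ/mol

Let D be the C-H bond energy.
Σ(broken) = 3×338 + 10×D = 1014 + 10D
Σ(formed) = 8×D + 2×638 + 1×452 = 1728 + 8D
ΔH = Σ(broken) − Σ(formed) = (1014 + 10D) − (1728 + 8D) = −714 + 2D
Setting this equal to +102 kJ gives 2D = 816, so D = 408 kJ/mol.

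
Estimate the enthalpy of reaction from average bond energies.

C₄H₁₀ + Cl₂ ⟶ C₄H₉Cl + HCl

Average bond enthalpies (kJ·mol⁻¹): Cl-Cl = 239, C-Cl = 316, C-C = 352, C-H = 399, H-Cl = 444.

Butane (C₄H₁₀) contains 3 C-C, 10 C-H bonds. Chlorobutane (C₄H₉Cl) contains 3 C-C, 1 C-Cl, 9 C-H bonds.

Bonds broken (reactants):
  C-C: 3 × 352 = 1056
  C-H: 10 × 399 = 3990
  Cl-Cl: 1 × 239 = 239
  Σ(broken) = 5285 kJ
Bonds formed (products):
  C-C: 3 × 352 = 1056
  C-Cl: 1 × 316 = 316
  C-H: 9 × 399 = 3591
  H-Cl: 1 × 444 = 444
  Σ(formed) = 5407 kJ
ΔH = Σ(broken) − Σ(formed) = 5285 − 5407 = −122 kJ

ΔH ≈ −122 kJ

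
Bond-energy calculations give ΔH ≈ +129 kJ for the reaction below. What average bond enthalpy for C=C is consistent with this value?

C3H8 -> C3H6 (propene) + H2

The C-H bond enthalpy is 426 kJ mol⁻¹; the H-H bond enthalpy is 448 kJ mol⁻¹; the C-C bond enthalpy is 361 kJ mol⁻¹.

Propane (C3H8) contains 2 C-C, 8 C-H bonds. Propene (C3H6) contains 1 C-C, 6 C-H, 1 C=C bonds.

D(C=C) ≈ 636 kJ/mol

Let D be the C=C bond energy.
Σ(broken) = 2×361 + 8×426 = 4130
Σ(formed) = 1×361 + 6×426 + 1×D + 1×448 = 3365 + D
ΔH = Σ(broken) − Σ(formed) = (4130) − (3365 + D) = +765 − D
Setting this equal to +129 kJ gives D = 636 kJ/mol.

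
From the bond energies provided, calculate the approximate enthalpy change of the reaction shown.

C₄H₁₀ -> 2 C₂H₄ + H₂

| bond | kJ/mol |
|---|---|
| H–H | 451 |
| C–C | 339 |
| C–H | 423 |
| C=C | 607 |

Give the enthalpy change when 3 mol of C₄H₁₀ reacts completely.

ΔH = +594 kJ

Bonds broken (reactants):
  C–C: 3 × 339 = 1017
  C–H: 10 × 423 = 4230
  Σ(broken) = 5247 kJ
Bonds formed (products):
  C–H: 8 × 423 = 3384
  C=C: 2 × 607 = 1214
  H–H: 1 × 451 = 451
  Σ(formed) = 5049 kJ
ΔH = Σ(broken) − Σ(formed) = 5247 − 5049 = +198 kJ
For 3× the reaction as written: 3 × (+198) = +594 kJ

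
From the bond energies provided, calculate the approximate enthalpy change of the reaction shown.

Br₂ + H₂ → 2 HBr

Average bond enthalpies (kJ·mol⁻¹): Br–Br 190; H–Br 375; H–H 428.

ΔH ≈ −132 kJ

Bonds broken (reactants):
  Br–Br: 1 × 190 = 190
  H–H: 1 × 428 = 428
  Σ(broken) = 618 kJ
Bonds formed (products):
  H–Br: 2 × 375 = 750
  Σ(formed) = 750 kJ
ΔH = Σ(broken) − Σ(formed) = 618 − 750 = −132 kJ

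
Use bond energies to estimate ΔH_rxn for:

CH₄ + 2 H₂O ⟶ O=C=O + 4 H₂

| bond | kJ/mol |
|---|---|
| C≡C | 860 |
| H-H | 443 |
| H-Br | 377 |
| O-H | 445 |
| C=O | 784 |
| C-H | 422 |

ΔH ≈ +128 kJ

Bonds broken (reactants):
  C-H: 4 × 422 = 1688
  O-H: 4 × 445 = 1780
  Σ(broken) = 3468 kJ
Bonds formed (products):
  C=O: 2 × 784 = 1568
  H-H: 4 × 443 = 1772
  Σ(formed) = 3340 kJ
ΔH = Σ(broken) − Σ(formed) = 3468 − 3340 = +128 kJ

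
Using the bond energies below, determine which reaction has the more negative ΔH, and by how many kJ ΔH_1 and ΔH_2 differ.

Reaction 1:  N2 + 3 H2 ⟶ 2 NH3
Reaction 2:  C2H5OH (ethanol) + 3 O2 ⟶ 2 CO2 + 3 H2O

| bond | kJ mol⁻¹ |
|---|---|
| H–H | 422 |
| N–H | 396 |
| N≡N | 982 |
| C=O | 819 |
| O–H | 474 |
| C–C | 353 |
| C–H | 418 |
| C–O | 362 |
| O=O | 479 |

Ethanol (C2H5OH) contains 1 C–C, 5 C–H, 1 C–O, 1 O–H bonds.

Reaction 2, by 1276 kJ

Reaction 1:
  Bonds broken (reactants):
    H–H: 3 × 422 = 1266
    N≡N: 1 × 982 = 982
    Σ(broken) = 2248 kJ
  Bonds formed (products):
    N–H: 6 × 396 = 2376
    Σ(formed) = 2376 kJ
  ΔH_1 = 2248 − 2376 = −128 kJ
Reaction 2:
  Bonds broken (reactants):
    C–C: 1 × 353 = 353
    C–H: 5 × 418 = 2090
    C–O: 1 × 362 = 362
    O–H: 1 × 474 = 474
    O=O: 3 × 479 = 1437
    Σ(broken) = 4716 kJ
  Bonds formed (products):
    C=O: 4 × 819 = 3276
    O–H: 6 × 474 = 2844
    Σ(formed) = 6120 kJ
  ΔH_2 = 4716 − 6120 = −1404 kJ
ΔH_1 − ΔH_2 = +1276 kJ, so reaction 2 has the more negative ΔH; |ΔH_1 − ΔH_2| = 1276 kJ.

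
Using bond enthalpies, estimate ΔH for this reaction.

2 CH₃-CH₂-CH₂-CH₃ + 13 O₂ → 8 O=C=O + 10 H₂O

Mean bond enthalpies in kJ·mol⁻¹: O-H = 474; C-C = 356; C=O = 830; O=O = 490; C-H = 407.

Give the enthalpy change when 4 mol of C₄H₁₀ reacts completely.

ΔH = −12228 kJ

Bonds broken (reactants):
  C-C: 6 × 356 = 2136
  C-H: 20 × 407 = 8140
  O=O: 13 × 490 = 6370
  Σ(broken) = 16646 kJ
Bonds formed (products):
  C=O: 16 × 830 = 13280
  O-H: 20 × 474 = 9480
  Σ(formed) = 22760 kJ
ΔH = Σ(broken) − Σ(formed) = 16646 − 22760 = −6114 kJ
For 2× the reaction as written: 2 × (−6114) = −12228 kJ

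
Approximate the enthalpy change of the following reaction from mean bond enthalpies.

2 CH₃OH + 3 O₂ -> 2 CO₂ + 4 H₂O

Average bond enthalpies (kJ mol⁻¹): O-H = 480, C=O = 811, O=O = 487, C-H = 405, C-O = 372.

Bonds broken (reactants):
  C-H: 6 × 405 = 2430
  C-O: 2 × 372 = 744
  O-H: 2 × 480 = 960
  O=O: 3 × 487 = 1461
  Σ(broken) = 5595 kJ
Bonds formed (products):
  C=O: 4 × 811 = 3244
  O-H: 8 × 480 = 3840
  Σ(formed) = 7084 kJ
ΔH = Σ(broken) − Σ(formed) = 5595 − 7084 = −1489 kJ

ΔH ≈ −1489 kJ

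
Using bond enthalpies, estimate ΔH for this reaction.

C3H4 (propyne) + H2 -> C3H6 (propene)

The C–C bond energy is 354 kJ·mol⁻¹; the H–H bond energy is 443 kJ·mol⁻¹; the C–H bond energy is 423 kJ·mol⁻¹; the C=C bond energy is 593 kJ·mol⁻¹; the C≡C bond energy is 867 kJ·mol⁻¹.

Bonds broken (reactants):
  C≡C: 1 × 867 = 867
  C–C: 1 × 354 = 354
  C–H: 4 × 423 = 1692
  H–H: 1 × 443 = 443
  Σ(broken) = 3356 kJ
Bonds formed (products):
  C–C: 1 × 354 = 354
  C–H: 6 × 423 = 2538
  C=C: 1 × 593 = 593
  Σ(formed) = 3485 kJ
ΔH = Σ(broken) − Σ(formed) = 3356 − 3485 = −129 kJ

ΔH ≈ −129 kJ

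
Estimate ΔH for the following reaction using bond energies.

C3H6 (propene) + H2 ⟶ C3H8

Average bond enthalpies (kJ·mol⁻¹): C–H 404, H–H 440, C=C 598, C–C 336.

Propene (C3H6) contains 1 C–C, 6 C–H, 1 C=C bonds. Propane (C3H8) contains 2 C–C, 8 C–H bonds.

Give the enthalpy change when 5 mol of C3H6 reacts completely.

Bonds broken (reactants):
  C–C: 1 × 336 = 336
  C–H: 6 × 404 = 2424
  C=C: 1 × 598 = 598
  H–H: 1 × 440 = 440
  Σ(broken) = 3798 kJ
Bonds formed (products):
  C–C: 2 × 336 = 672
  C–H: 8 × 404 = 3232
  Σ(formed) = 3904 kJ
ΔH = Σ(broken) − Σ(formed) = 3798 − 3904 = −106 kJ
For 5× the reaction as written: 5 × (−106) = −530 kJ

ΔH = −530 kJ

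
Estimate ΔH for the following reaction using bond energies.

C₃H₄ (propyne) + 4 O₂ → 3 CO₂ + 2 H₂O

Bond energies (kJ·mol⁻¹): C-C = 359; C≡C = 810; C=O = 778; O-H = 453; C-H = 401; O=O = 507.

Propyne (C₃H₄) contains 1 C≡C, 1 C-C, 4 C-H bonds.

ΔH ≈ −1679 kJ

Bonds broken (reactants):
  C≡C: 1 × 810 = 810
  C-C: 1 × 359 = 359
  C-H: 4 × 401 = 1604
  O=O: 4 × 507 = 2028
  Σ(broken) = 4801 kJ
Bonds formed (products):
  C=O: 6 × 778 = 4668
  O-H: 4 × 453 = 1812
  Σ(formed) = 6480 kJ
ΔH = Σ(broken) − Σ(formed) = 4801 − 6480 = −1679 kJ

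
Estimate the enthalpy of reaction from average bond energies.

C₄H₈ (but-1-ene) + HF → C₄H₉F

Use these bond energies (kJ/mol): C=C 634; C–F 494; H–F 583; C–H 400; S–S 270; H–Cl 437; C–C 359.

Bonds broken (reactants):
  C–C: 2 × 359 = 718
  C–H: 8 × 400 = 3200
  C=C: 1 × 634 = 634
  H–F: 1 × 583 = 583
  Σ(broken) = 5135 kJ
Bonds formed (products):
  C–C: 3 × 359 = 1077
  C–F: 1 × 494 = 494
  C–H: 9 × 400 = 3600
  Σ(formed) = 5171 kJ
ΔH = Σ(broken) − Σ(formed) = 5135 − 5171 = −36 kJ

ΔH ≈ −36 kJ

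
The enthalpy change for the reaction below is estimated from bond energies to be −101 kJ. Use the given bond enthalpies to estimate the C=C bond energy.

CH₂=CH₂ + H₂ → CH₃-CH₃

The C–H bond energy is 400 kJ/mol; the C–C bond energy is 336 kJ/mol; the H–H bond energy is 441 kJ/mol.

Let D be the C=C bond energy.
Σ(broken) = 4×400 + 1×D + 1×441 = 2041 + D
Σ(formed) = 1×336 + 6×400 = 2736
ΔH = Σ(broken) − Σ(formed) = (2041 + D) − (2736) = −695 + D
Setting this equal to −101 kJ gives D = 594 kJ/mol.

D(C=C) ≈ 594 kJ/mol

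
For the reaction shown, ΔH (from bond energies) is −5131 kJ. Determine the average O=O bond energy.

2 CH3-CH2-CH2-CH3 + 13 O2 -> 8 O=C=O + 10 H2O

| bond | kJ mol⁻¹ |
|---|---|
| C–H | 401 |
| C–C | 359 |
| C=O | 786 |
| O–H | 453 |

Let D be the O=O bond energy.
Σ(broken) = 6×359 + 20×401 + 13×D = 10174 + 13D
Σ(formed) = 16×786 + 20×453 = 21636
ΔH = Σ(broken) − Σ(formed) = (10174 + 13D) − (21636) = −11462 + 13D
Setting this equal to −5131 kJ gives 13D = 6331, so D = 487 kJ/mol.

D(O=O) ≈ 487 kJ/mol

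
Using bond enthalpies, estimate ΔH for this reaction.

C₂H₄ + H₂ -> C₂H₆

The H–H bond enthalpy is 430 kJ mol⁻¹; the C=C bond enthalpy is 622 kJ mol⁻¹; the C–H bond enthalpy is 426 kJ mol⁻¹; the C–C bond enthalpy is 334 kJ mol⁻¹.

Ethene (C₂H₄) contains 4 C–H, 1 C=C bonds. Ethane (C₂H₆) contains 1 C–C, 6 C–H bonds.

ΔH ≈ −134 kJ

Bonds broken (reactants):
  C–H: 4 × 426 = 1704
  C=C: 1 × 622 = 622
  H–H: 1 × 430 = 430
  Σ(broken) = 2756 kJ
Bonds formed (products):
  C–C: 1 × 334 = 334
  C–H: 6 × 426 = 2556
  Σ(formed) = 2890 kJ
ΔH = Σ(broken) − Σ(formed) = 2756 − 2890 = −134 kJ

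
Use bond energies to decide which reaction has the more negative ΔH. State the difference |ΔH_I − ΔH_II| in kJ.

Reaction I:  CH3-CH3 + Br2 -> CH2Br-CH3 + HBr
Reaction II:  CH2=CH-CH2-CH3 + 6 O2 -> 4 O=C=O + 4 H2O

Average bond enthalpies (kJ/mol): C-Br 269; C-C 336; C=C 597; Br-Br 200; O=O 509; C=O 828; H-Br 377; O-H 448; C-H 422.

Reaction I:
  Bonds broken (reactants):
    Br-Br: 1 × 200 = 200
    C-C: 1 × 336 = 336
    C-H: 6 × 422 = 2532
    Σ(broken) = 3068 kJ
  Bonds formed (products):
    C-Br: 1 × 269 = 269
    C-C: 1 × 336 = 336
    C-H: 5 × 422 = 2110
    H-Br: 1 × 377 = 377
    Σ(formed) = 3092 kJ
  ΔH_I = 3068 − 3092 = −24 kJ
Reaction II:
  Bonds broken (reactants):
    C-C: 2 × 336 = 672
    C-H: 8 × 422 = 3376
    C=C: 1 × 597 = 597
    O=O: 6 × 509 = 3054
    Σ(broken) = 7699 kJ
  Bonds formed (products):
    C=O: 8 × 828 = 6624
    O-H: 8 × 448 = 3584
    Σ(formed) = 10208 kJ
  ΔH_II = 7699 − 10208 = −2509 kJ
ΔH_I − ΔH_II = +2485 kJ, so reaction II has the more negative ΔH; |ΔH_I − ΔH_II| = 2485 kJ.

Reaction II, by 2485 kJ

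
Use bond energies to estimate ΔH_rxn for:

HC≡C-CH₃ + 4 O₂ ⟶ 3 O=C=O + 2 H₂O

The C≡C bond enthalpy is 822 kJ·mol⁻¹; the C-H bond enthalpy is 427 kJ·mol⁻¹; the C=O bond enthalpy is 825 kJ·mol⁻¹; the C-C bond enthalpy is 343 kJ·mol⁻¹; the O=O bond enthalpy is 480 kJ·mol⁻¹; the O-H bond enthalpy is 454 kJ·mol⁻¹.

ΔH ≈ −1973 kJ

Bonds broken (reactants):
  C≡C: 1 × 822 = 822
  C-C: 1 × 343 = 343
  C-H: 4 × 427 = 1708
  O=O: 4 × 480 = 1920
  Σ(broken) = 4793 kJ
Bonds formed (products):
  C=O: 6 × 825 = 4950
  O-H: 4 × 454 = 1816
  Σ(formed) = 6766 kJ
ΔH = Σ(broken) − Σ(formed) = 4793 − 6766 = −1973 kJ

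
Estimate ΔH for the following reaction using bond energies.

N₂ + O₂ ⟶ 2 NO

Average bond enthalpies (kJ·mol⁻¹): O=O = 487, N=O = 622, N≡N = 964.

Bonds broken (reactants):
  N≡N: 1 × 964 = 964
  O=O: 1 × 487 = 487
  Σ(broken) = 1451 kJ
Bonds formed (products):
  N=O: 2 × 622 = 1244
  Σ(formed) = 1244 kJ
ΔH = Σ(broken) − Σ(formed) = 1451 − 1244 = +207 kJ

ΔH ≈ +207 kJ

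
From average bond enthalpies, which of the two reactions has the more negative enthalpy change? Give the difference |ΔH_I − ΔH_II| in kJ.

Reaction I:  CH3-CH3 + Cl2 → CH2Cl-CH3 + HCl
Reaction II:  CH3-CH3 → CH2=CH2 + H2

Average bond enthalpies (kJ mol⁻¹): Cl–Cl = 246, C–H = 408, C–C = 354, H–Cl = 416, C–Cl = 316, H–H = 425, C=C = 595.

Reaction I:
  Bonds broken (reactants):
    C–C: 1 × 354 = 354
    C–H: 6 × 408 = 2448
    Cl–Cl: 1 × 246 = 246
    Σ(broken) = 3048 kJ
  Bonds formed (products):
    C–C: 1 × 354 = 354
    C–Cl: 1 × 316 = 316
    C–H: 5 × 408 = 2040
    H–Cl: 1 × 416 = 416
    Σ(formed) = 3126 kJ
  ΔH_I = 3048 − 3126 = −78 kJ
Reaction II:
  Bonds broken (reactants):
    C–C: 1 × 354 = 354
    C–H: 6 × 408 = 2448
    Σ(broken) = 2802 kJ
  Bonds formed (products):
    C–H: 4 × 408 = 1632
    C=C: 1 × 595 = 595
    H–H: 1 × 425 = 425
    Σ(formed) = 2652 kJ
  ΔH_II = 2802 − 2652 = +150 kJ
ΔH_I − ΔH_II = −228 kJ, so reaction I has the more negative ΔH; |ΔH_I − ΔH_II| = 228 kJ.

Reaction I, by 228 kJ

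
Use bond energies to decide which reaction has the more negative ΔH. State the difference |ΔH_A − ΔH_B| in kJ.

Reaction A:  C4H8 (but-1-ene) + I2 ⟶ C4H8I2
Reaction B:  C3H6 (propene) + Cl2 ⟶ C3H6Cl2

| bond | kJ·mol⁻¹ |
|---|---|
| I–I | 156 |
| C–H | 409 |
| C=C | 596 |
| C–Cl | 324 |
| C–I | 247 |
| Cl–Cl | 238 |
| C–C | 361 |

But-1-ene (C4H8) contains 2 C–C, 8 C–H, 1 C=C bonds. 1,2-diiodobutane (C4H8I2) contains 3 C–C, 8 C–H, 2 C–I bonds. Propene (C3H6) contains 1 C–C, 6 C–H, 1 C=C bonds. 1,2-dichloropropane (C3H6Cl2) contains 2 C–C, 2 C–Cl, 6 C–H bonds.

Reaction A:
  Bonds broken (reactants):
    C–C: 2 × 361 = 722
    C–H: 8 × 409 = 3272
    C=C: 1 × 596 = 596
    I–I: 1 × 156 = 156
    Σ(broken) = 4746 kJ
  Bonds formed (products):
    C–C: 3 × 361 = 1083
    C–H: 8 × 409 = 3272
    C–I: 2 × 247 = 494
    Σ(formed) = 4849 kJ
  ΔH_A = 4746 − 4849 = −103 kJ
Reaction B:
  Bonds broken (reactants):
    C–C: 1 × 361 = 361
    C–H: 6 × 409 = 2454
    C=C: 1 × 596 = 596
    Cl–Cl: 1 × 238 = 238
    Σ(broken) = 3649 kJ
  Bonds formed (products):
    C–C: 2 × 361 = 722
    C–Cl: 2 × 324 = 648
    C–H: 6 × 409 = 2454
    Σ(formed) = 3824 kJ
  ΔH_B = 3649 − 3824 = −175 kJ
ΔH_A − ΔH_B = +72 kJ, so reaction B has the more negative ΔH; |ΔH_A − ΔH_B| = 72 kJ.

Reaction B, by 72 kJ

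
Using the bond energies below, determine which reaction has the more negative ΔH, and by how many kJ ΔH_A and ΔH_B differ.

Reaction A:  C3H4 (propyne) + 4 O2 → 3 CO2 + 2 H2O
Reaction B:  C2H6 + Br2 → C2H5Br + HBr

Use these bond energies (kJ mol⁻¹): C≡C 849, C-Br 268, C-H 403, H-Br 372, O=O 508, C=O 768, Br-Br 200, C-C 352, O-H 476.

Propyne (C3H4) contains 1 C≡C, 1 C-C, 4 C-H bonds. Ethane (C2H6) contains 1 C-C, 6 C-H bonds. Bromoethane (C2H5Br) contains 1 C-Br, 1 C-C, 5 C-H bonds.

Reaction A, by 1630 kJ

Reaction A:
  Bonds broken (reactants):
    C≡C: 1 × 849 = 849
    C-C: 1 × 352 = 352
    C-H: 4 × 403 = 1612
    O=O: 4 × 508 = 2032
    Σ(broken) = 4845 kJ
  Bonds formed (products):
    C=O: 6 × 768 = 4608
    O-H: 4 × 476 = 1904
    Σ(formed) = 6512 kJ
  ΔH_A = 4845 − 6512 = −1667 kJ
Reaction B:
  Bonds broken (reactants):
    Br-Br: 1 × 200 = 200
    C-C: 1 × 352 = 352
    C-H: 6 × 403 = 2418
    Σ(broken) = 2970 kJ
  Bonds formed (products):
    C-Br: 1 × 268 = 268
    C-C: 1 × 352 = 352
    C-H: 5 × 403 = 2015
    H-Br: 1 × 372 = 372
    Σ(formed) = 3007 kJ
  ΔH_B = 2970 − 3007 = −37 kJ
ΔH_A − ΔH_B = −1630 kJ, so reaction A has the more negative ΔH; |ΔH_A − ΔH_B| = 1630 kJ.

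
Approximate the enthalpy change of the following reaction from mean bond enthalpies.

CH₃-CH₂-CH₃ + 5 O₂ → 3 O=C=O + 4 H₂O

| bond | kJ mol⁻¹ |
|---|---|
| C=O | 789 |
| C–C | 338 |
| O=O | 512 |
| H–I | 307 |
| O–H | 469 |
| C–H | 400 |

ΔH ≈ −2050 kJ

Bonds broken (reactants):
  C–C: 2 × 338 = 676
  C–H: 8 × 400 = 3200
  O=O: 5 × 512 = 2560
  Σ(broken) = 6436 kJ
Bonds formed (products):
  C=O: 6 × 789 = 4734
  O–H: 8 × 469 = 3752
  Σ(formed) = 8486 kJ
ΔH = Σ(broken) − Σ(formed) = 6436 − 8486 = −2050 kJ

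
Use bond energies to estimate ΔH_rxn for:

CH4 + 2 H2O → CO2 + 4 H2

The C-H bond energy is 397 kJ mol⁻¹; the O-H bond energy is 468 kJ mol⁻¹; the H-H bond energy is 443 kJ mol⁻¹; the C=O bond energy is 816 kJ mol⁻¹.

Bonds broken (reactants):
  C-H: 4 × 397 = 1588
  O-H: 4 × 468 = 1872
  Σ(broken) = 3460 kJ
Bonds formed (products):
  C=O: 2 × 816 = 1632
  H-H: 4 × 443 = 1772
  Σ(formed) = 3404 kJ
ΔH = Σ(broken) − Σ(formed) = 3460 − 3404 = +56 kJ

ΔH ≈ +56 kJ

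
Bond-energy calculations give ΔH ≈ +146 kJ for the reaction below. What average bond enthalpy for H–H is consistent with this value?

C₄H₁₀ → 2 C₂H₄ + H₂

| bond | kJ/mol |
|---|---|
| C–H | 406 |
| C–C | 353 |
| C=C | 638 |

D(H–H) ≈ 449 kJ/mol

Let D be the H–H bond energy.
Σ(broken) = 3×353 + 10×406 = 5119
Σ(formed) = 8×406 + 2×638 + 1×D = 4524 + D
ΔH = Σ(broken) − Σ(formed) = (5119) − (4524 + D) = +595 − D
Setting this equal to +146 kJ gives D = 449 kJ/mol.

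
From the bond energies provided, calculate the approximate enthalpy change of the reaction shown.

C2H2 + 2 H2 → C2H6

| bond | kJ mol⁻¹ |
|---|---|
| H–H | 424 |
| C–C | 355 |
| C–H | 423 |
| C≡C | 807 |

Bonds broken (reactants):
  C≡C: 1 × 807 = 807
  C–H: 2 × 423 = 846
  H–H: 2 × 424 = 848
  Σ(broken) = 2501 kJ
Bonds formed (products):
  C–C: 1 × 355 = 355
  C–H: 6 × 423 = 2538
  Σ(formed) = 2893 kJ
ΔH = Σ(broken) − Σ(formed) = 2501 − 2893 = −392 kJ

ΔH ≈ −392 kJ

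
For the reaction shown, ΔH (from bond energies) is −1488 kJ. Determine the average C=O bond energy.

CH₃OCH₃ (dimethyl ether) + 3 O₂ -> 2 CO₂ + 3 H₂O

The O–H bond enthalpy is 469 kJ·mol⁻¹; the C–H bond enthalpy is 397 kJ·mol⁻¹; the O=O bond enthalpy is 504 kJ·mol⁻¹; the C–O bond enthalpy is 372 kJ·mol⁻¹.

Let D be the C=O bond energy.
Σ(broken) = 6×397 + 2×372 + 3×504 = 4638
Σ(formed) = 4×D + 6×469 = 2814 + 4D
ΔH = Σ(broken) − Σ(formed) = (4638) − (2814 + 4D) = +1824 − 4D
Setting this equal to −1488 kJ gives 4D = 3312, so D = 828 kJ/mol.

D(C=O) ≈ 828 kJ/mol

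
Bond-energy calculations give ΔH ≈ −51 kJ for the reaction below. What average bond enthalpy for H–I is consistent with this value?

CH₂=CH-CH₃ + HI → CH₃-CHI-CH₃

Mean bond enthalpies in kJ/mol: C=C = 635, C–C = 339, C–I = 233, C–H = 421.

Let D be the H–I bond energy.
Σ(broken) = 1×339 + 6×421 + 1×635 + 1×D = 3500 + D
Σ(formed) = 2×339 + 7×421 + 1×233 = 3858
ΔH = Σ(broken) − Σ(formed) = (3500 + D) − (3858) = −358 + D
Setting this equal to −51 kJ gives D = 307 kJ/mol.

D(H–I) ≈ 307 kJ/mol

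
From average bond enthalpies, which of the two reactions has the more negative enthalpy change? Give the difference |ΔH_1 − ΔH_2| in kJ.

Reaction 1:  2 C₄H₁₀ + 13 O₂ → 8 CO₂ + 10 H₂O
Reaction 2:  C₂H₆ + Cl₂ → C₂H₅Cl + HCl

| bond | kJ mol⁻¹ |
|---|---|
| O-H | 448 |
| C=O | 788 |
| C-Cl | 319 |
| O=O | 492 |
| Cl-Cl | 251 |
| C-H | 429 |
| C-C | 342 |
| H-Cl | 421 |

Reaction 1, by 4480 kJ

Reaction 1:
  Bonds broken (reactants):
    C-C: 6 × 342 = 2052
    C-H: 20 × 429 = 8580
    O=O: 13 × 492 = 6396
    Σ(broken) = 17028 kJ
  Bonds formed (products):
    C=O: 16 × 788 = 12608
    O-H: 20 × 448 = 8960
    Σ(formed) = 21568 kJ
  ΔH_1 = 17028 − 21568 = −4540 kJ
Reaction 2:
  Bonds broken (reactants):
    C-C: 1 × 342 = 342
    C-H: 6 × 429 = 2574
    Cl-Cl: 1 × 251 = 251
    Σ(broken) = 3167 kJ
  Bonds formed (products):
    C-C: 1 × 342 = 342
    C-Cl: 1 × 319 = 319
    C-H: 5 × 429 = 2145
    H-Cl: 1 × 421 = 421
    Σ(formed) = 3227 kJ
  ΔH_2 = 3167 − 3227 = −60 kJ
ΔH_1 − ΔH_2 = −4480 kJ, so reaction 1 has the more negative ΔH; |ΔH_1 − ΔH_2| = 4480 kJ.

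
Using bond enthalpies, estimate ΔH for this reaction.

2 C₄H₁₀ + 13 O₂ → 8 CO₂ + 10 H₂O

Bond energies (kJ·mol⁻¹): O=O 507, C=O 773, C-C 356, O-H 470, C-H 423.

Bonds broken (reactants):
  C-C: 6 × 356 = 2136
  C-H: 20 × 423 = 8460
  O=O: 13 × 507 = 6591
  Σ(broken) = 17187 kJ
Bonds formed (products):
  C=O: 16 × 773 = 12368
  O-H: 20 × 470 = 9400
  Σ(formed) = 21768 kJ
ΔH = Σ(broken) − Σ(formed) = 17187 − 21768 = −4581 kJ

ΔH ≈ −4581 kJ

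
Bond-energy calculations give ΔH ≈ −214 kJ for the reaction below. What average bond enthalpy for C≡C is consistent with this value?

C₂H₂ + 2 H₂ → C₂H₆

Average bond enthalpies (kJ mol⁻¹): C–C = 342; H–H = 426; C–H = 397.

Let D be the C≡C bond energy.
Σ(broken) = 1×D + 2×397 + 2×426 = 1646 + D
Σ(formed) = 1×342 + 6×397 = 2724
ΔH = Σ(broken) − Σ(formed) = (1646 + D) − (2724) = −1078 + D
Setting this equal to −214 kJ gives D = 864 kJ/mol.

D(C≡C) ≈ 864 kJ/mol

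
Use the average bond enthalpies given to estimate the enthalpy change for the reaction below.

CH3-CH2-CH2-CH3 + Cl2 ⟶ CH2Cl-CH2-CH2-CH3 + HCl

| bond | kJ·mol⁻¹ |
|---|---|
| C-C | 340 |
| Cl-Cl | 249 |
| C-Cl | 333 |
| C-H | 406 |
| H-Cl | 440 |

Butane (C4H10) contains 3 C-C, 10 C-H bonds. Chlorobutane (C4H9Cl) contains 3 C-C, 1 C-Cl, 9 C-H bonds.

Bonds broken (reactants):
  C-C: 3 × 340 = 1020
  C-H: 10 × 406 = 4060
  Cl-Cl: 1 × 249 = 249
  Σ(broken) = 5329 kJ
Bonds formed (products):
  C-C: 3 × 340 = 1020
  C-Cl: 1 × 333 = 333
  C-H: 9 × 406 = 3654
  H-Cl: 1 × 440 = 440
  Σ(formed) = 5447 kJ
ΔH = Σ(broken) − Σ(formed) = 5329 − 5447 = −118 kJ

ΔH ≈ −118 kJ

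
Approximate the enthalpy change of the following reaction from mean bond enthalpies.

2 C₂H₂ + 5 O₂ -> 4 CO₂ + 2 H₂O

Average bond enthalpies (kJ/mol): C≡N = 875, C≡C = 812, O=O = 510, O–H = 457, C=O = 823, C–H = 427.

Bonds broken (reactants):
  C≡C: 2 × 812 = 1624
  C–H: 4 × 427 = 1708
  O=O: 5 × 510 = 2550
  Σ(broken) = 5882 kJ
Bonds formed (products):
  C=O: 8 × 823 = 6584
  O–H: 4 × 457 = 1828
  Σ(formed) = 8412 kJ
ΔH = Σ(broken) − Σ(formed) = 5882 − 8412 = −2530 kJ

ΔH ≈ −2530 kJ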